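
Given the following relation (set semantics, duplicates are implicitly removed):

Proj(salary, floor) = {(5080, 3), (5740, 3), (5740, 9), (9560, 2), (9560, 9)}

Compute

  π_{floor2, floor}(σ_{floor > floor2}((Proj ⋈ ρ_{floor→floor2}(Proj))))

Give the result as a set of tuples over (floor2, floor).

{(2, 9), (3, 9)}

ρ[floor→floor2]: schema becomes (salary, floor2); tuples unchanged.
Natural join on salary: {(5080, 3, 3), (5740, 3, 3), (5740, 3, 9), (5740, 9, 3), (5740, 9, 9), (9560, 2, 2), (9560, 2, 9), (9560, 9, 2), (9560, 9, 9)}
Selection floor > floor2: {(5740, 9, 3), (9560, 9, 2)}
Projecting to floor2, floor: {(2, 9), (3, 9)}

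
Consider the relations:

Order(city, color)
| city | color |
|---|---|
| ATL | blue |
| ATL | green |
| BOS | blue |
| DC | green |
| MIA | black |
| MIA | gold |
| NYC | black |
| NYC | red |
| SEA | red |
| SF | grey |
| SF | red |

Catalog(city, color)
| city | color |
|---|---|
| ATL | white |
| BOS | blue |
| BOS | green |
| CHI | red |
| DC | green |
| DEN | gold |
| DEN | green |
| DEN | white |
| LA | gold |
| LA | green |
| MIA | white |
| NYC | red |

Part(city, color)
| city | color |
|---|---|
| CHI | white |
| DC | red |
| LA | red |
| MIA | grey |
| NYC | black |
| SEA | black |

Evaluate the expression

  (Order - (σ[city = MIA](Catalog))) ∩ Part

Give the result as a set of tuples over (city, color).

Apply σ_{city = MIA}; surviving tuples: {(MIA, white)}
Taking the difference: {(ATL, blue), (ATL, green), (BOS, blue), (DC, green), (MIA, black), (MIA, gold), (NYC, black), (NYC, red), (SEA, red), (SF, grey), (SF, red)}
Taking the intersection: {(NYC, black)}

{(NYC, black)}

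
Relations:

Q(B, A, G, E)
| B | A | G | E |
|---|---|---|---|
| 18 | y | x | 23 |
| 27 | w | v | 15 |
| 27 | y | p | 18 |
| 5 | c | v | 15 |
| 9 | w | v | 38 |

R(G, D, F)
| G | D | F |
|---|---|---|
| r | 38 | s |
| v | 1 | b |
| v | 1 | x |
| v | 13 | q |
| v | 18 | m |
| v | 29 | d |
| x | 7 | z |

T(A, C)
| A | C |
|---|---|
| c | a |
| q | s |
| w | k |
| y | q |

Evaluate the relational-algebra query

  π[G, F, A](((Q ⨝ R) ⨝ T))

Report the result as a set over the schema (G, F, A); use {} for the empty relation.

{(v, b, c), (v, b, w), (v, d, c), (v, d, w), (v, m, c), (v, m, w), (v, q, c), (v, q, w), (v, x, c), (v, x, w), (x, z, y)}

Natural join on G: {(18, y, x, 23, 7, z), (27, w, v, 15, 1, b), (27, w, v, 15, 1, x), (27, w, v, 15, 13, q), (27, w, v, 15, 18, m), (27, w, v, 15, 29, d), (5, c, v, 15, 1, b), (5, c, v, 15, 1, x), (5, c, v, 15, 13, q), (5, c, v, 15, 18, m), (5, c, v, 15, 29, d), (9, w, v, 38, 1, b), (9, w, v, 38, 1, x), (9, w, v, 38, 13, q), (9, w, v, 38, 18, m), (9, w, v, 38, 29, d)}
Natural join on A: {(18, y, x, 23, 7, z, q), (27, w, v, 15, 1, b, k), (27, w, v, 15, 1, x, k), (27, w, v, 15, 13, q, k), (27, w, v, 15, 18, m, k), (27, w, v, 15, 29, d, k), (5, c, v, 15, 1, b, a), (5, c, v, 15, 1, x, a), (5, c, v, 15, 13, q, a), (5, c, v, 15, 18, m, a), (5, c, v, 15, 29, d, a), (9, w, v, 38, 1, b, k), (9, w, v, 38, 1, x, k), (9, w, v, 38, 13, q, k), (9, w, v, 38, 18, m, k), (9, w, v, 38, 29, d, k)}
Keep only column(s) G, F, A (5 duplicate(s) eliminated): {(v, b, c), (v, b, w), (v, d, c), (v, d, w), (v, m, c), (v, m, w), (v, q, c), (v, q, w), (v, x, c), (v, x, w), (x, z, y)}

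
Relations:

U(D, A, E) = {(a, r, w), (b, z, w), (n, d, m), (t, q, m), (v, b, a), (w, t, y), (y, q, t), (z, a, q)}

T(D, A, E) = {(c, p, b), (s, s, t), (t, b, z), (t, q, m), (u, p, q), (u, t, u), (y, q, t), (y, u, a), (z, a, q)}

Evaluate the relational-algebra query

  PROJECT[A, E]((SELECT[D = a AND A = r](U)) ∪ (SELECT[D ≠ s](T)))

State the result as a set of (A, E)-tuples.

{(a, q), (b, z), (p, b), (p, q), (q, m), (q, t), (r, w), (t, u), (u, a)}

Apply σ_{D = a AND A = r}; surviving tuples: {(a, r, w)}
Apply σ_{D ≠ s}; surviving tuples: {(c, p, b), (t, b, z), (t, q, m), (u, p, q), (u, t, u), (y, q, t), (y, u, a), (z, a, q)}
Set union of the two operands is {(a, r, w), (c, p, b), (t, b, z), (t, q, m), (u, p, q), (u, t, u), (y, q, t), (y, u, a), (z, a, q)}.
π_{A, E} gives {(a, q), (b, z), (p, b), (p, q), (q, m), (q, t), (r, w), (t, u), (u, a)}.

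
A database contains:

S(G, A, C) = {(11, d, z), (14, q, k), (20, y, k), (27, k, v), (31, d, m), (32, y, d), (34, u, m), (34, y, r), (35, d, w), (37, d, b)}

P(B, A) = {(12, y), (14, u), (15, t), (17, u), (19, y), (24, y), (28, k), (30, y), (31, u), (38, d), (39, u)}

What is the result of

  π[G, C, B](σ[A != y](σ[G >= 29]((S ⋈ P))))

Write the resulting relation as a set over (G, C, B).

{(31, m, 38), (34, m, 14), (34, m, 17), (34, m, 31), (34, m, 39), (35, w, 38), (37, b, 38)}

S ⋈ P (natural join on A): {(11, d, z, 38), (20, y, k, 12), (20, y, k, 19), (20, y, k, 24), (20, y, k, 30), (27, k, v, 28), (31, d, m, 38), (32, y, d, 12), (32, y, d, 19), (32, y, d, 24), (32, y, d, 30), (34, u, m, 14), (34, u, m, 17), (34, u, m, 31), (34, u, m, 39), (34, y, r, 12), (34, y, r, 19), (34, y, r, 24), (34, y, r, 30), (35, d, w, 38), (37, d, b, 38)}
σ[G >= 29]: keep tuples satisfying G >= 29 → {(31, d, m, 38), (32, y, d, 12), (32, y, d, 19), (32, y, d, 24), (32, y, d, 30), (34, u, m, 14), (34, u, m, 17), (34, u, m, 31), (34, u, m, 39), (34, y, r, 12), (34, y, r, 19), (34, y, r, 24), (34, y, r, 30), (35, d, w, 38), (37, d, b, 38)}
σ[A != y]: keep tuples satisfying A != y → {(31, d, m, 38), (34, u, m, 14), (34, u, m, 17), (34, u, m, 31), (34, u, m, 39), (35, d, w, 38), (37, d, b, 38)}
π[G, C, B]: project onto (G, C, B) → {(31, m, 38), (34, m, 14), (34, m, 17), (34, m, 31), (34, m, 39), (35, w, 38), (37, b, 38)}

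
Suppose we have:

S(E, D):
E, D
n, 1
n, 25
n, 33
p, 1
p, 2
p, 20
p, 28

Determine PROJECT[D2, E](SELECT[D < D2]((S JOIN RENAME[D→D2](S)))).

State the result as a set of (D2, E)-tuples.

{(2, p), (20, p), (25, n), (28, p), (33, n)}

ρ[D→D2]: schema becomes (E, D2); tuples unchanged.
S ⋈ RENAME[D→D2](S) (natural join on E): {(n, 1, 1), (n, 1, 25), (n, 1, 33), (n, 25, 1), (n, 25, 25), (n, 25, 33), (n, 33, 1), (n, 33, 25), (n, 33, 33), (p, 1, 1), (p, 1, 2), (p, 1, 20), (p, 1, 28), (p, 2, 1), (p, 2, 2), (p, 2, 20), (p, 2, 28), (p, 20, 1), (p, 20, 2), (p, 20, 20), (p, 20, 28), (p, 28, 1), (p, 28, 2), (p, 28, 20), (p, 28, 28)}
Apply σ_{D < D2}; surviving tuples: {(n, 1, 25), (n, 1, 33), (n, 25, 33), (p, 1, 2), (p, 1, 20), (p, 1, 28), (p, 2, 20), (p, 2, 28), (p, 20, 28)}
π[D2, E]: project onto (D2, E) (4 duplicate(s) eliminated) → {(2, p), (20, p), (25, n), (28, p), (33, n)}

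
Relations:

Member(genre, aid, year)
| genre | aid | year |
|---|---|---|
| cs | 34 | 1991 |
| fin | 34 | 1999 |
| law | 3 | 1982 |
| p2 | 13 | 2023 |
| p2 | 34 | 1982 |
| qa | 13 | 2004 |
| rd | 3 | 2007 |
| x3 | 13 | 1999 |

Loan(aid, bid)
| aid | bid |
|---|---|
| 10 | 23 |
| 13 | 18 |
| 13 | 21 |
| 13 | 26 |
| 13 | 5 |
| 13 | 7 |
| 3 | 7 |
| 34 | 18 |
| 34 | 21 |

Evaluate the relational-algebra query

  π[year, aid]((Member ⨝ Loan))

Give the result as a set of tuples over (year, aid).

{(1982, 3), (1982, 34), (1991, 34), (1999, 13), (1999, 34), (2004, 13), (2007, 3), (2023, 13)}

Joining Member and Loan on aid yields {(cs, 34, 1991, 18), (cs, 34, 1991, 21), (fin, 34, 1999, 18), (fin, 34, 1999, 21), (law, 3, 1982, 7), (p2, 13, 2023, 18), (p2, 13, 2023, 21), (p2, 13, 2023, 26), (p2, 13, 2023, 5), (p2, 13, 2023, 7), (p2, 34, 1982, 18), (p2, 34, 1982, 21), (qa, 13, 2004, 18), (qa, 13, 2004, 21), (qa, 13, 2004, 26), (qa, 13, 2004, 5), (qa, 13, 2004, 7), (rd, 3, 2007, 7), (x3, 13, 1999, 18), (x3, 13, 1999, 21), (x3, 13, 1999, 26), (x3, 13, 1999, 5), (x3, 13, 1999, 7)}.
Projecting to year, aid (15 duplicate(s) eliminated): {(1982, 3), (1982, 34), (1991, 34), (1999, 13), (1999, 34), (2004, 13), (2007, 3), (2023, 13)}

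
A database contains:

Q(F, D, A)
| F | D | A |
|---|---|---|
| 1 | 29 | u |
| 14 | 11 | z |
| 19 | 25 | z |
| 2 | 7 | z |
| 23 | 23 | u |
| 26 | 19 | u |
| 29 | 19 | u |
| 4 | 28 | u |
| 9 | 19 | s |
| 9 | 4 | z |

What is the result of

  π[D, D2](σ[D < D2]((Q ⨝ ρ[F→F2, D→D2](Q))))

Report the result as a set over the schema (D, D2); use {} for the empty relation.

{(11, 25), (19, 23), (19, 28), (19, 29), (23, 28), (23, 29), (28, 29), (4, 11), (4, 25), (4, 7), (7, 11), (7, 25)}

ρ[F→F2, D→D2]: schema becomes (F2, D2, A); tuples unchanged.
Natural join on A: {(1, 29, u, 1, 29), (1, 29, u, 23, 23), (1, 29, u, 26, 19), (1, 29, u, 29, 19), (1, 29, u, 4, 28), (14, 11, z, 14, 11), (14, 11, z, 19, 25), (14, 11, z, 2, 7), (14, 11, z, 9, 4), (19, 25, z, 14, 11), (19, 25, z, 19, 25), (19, 25, z, 2, 7), (19, 25, z, 9, 4), (2, 7, z, 14, 11), (2, 7, z, 19, 25), (2, 7, z, 2, 7), (2, 7, z, 9, 4), (23, 23, u, 1, 29), (23, 23, u, 23, 23), (23, 23, u, 26, 19), (23, 23, u, 29, 19), (23, 23, u, 4, 28), (26, 19, u, 1, 29), (26, 19, u, 23, 23), (26, 19, u, 26, 19), (26, 19, u, 29, 19), (26, 19, u, 4, 28), (29, 19, u, 1, 29), (29, 19, u, 23, 23), (29, 19, u, 26, 19), (29, 19, u, 29, 19), (29, 19, u, 4, 28), (4, 28, u, 1, 29), (4, 28, u, 23, 23), (4, 28, u, 26, 19), (4, 28, u, 29, 19), (4, 28, u, 4, 28), (9, 19, s, 9, 19), (9, 4, z, 14, 11), (9, 4, z, 19, 25), (9, 4, z, 2, 7), (9, 4, z, 9, 4)}
Filtering on D < D2 leaves {(14, 11, z, 19, 25), (2, 7, z, 14, 11), (2, 7, z, 19, 25), (23, 23, u, 1, 29), (23, 23, u, 4, 28), (26, 19, u, 1, 29), (26, 19, u, 23, 23), (26, 19, u, 4, 28), (29, 19, u, 1, 29), (29, 19, u, 23, 23), (29, 19, u, 4, 28), (4, 28, u, 1, 29), (9, 4, z, 14, 11), (9, 4, z, 19, 25), (9, 4, z, 2, 7)}.
Projecting to D, D2 (3 duplicate(s) eliminated): {(11, 25), (19, 23), (19, 28), (19, 29), (23, 28), (23, 29), (28, 29), (4, 11), (4, 25), (4, 7), (7, 11), (7, 25)}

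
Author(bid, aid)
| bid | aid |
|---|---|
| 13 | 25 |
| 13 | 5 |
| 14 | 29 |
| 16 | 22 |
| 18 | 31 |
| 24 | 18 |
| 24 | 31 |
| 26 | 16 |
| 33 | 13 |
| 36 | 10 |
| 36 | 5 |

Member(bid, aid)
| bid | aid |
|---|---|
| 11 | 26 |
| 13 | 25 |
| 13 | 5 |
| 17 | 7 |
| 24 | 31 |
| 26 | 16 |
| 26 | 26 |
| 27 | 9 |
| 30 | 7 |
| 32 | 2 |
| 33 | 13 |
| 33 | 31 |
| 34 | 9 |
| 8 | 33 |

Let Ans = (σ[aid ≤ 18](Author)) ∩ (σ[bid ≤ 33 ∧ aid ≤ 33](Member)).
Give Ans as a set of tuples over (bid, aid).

{(13, 5), (26, 16), (33, 13)}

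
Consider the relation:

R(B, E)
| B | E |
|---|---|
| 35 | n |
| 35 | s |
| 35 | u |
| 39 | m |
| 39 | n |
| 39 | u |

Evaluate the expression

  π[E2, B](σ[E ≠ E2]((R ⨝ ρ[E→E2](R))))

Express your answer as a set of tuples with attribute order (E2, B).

ρ[E→E2]: schema becomes (B, E2); tuples unchanged.
Joining R and ρ[E→E2](R) on B yields {(35, n, n), (35, n, s), (35, n, u), (35, s, n), (35, s, s), (35, s, u), (35, u, n), (35, u, s), (35, u, u), (39, m, m), (39, m, n), (39, m, u), (39, n, m), (39, n, n), (39, n, u), (39, u, m), (39, u, n), (39, u, u)}.
Selection E ≠ E2: {(35, n, s), (35, n, u), (35, s, n), (35, s, u), (35, u, n), (35, u, s), (39, m, n), (39, m, u), (39, n, m), (39, n, u), (39, u, m), (39, u, n)}
Keep only column(s) E2, B (6 duplicate(s) eliminated): {(m, 39), (n, 35), (n, 39), (s, 35), (u, 35), (u, 39)}

{(m, 39), (n, 35), (n, 39), (s, 35), (u, 35), (u, 39)}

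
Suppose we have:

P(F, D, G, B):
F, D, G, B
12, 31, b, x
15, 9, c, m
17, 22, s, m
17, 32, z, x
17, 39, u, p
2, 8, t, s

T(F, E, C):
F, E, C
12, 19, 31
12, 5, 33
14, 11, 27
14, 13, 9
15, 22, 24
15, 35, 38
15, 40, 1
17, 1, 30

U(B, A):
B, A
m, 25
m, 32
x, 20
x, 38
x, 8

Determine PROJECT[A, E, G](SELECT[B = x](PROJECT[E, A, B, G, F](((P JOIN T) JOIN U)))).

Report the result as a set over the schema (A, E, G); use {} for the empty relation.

{(20, 1, z), (20, 19, b), (20, 5, b), (38, 1, z), (38, 19, b), (38, 5, b), (8, 1, z), (8, 19, b), (8, 5, b)}

P ⋈ T (natural join on F): {(12, 31, b, x, 19, 31), (12, 31, b, x, 5, 33), (15, 9, c, m, 22, 24), (15, 9, c, m, 35, 38), (15, 9, c, m, 40, 1), (17, 22, s, m, 1, 30), (17, 32, z, x, 1, 30), (17, 39, u, p, 1, 30)}
(P JOIN T) ⋈ U (natural join on B): {(12, 31, b, x, 19, 31, 20), (12, 31, b, x, 19, 31, 38), (12, 31, b, x, 19, 31, 8), (12, 31, b, x, 5, 33, 20), (12, 31, b, x, 5, 33, 38), (12, 31, b, x, 5, 33, 8), (15, 9, c, m, 22, 24, 25), (15, 9, c, m, 22, 24, 32), (15, 9, c, m, 35, 38, 25), (15, 9, c, m, 35, 38, 32), (15, 9, c, m, 40, 1, 25), (15, 9, c, m, 40, 1, 32), (17, 22, s, m, 1, 30, 25), (17, 22, s, m, 1, 30, 32), (17, 32, z, x, 1, 30, 20), (17, 32, z, x, 1, 30, 38), (17, 32, z, x, 1, 30, 8)}
π_{E, A, B, G, F} gives {(1, 20, x, z, 17), (1, 25, m, s, 17), (1, 32, m, s, 17), (1, 38, x, z, 17), (1, 8, x, z, 17), (19, 20, x, b, 12), (19, 38, x, b, 12), (19, 8, x, b, 12), (22, 25, m, c, 15), (22, 32, m, c, 15), (35, 25, m, c, 15), (35, 32, m, c, 15), (40, 25, m, c, 15), (40, 32, m, c, 15), (5, 20, x, b, 12), (5, 38, x, b, 12), (5, 8, x, b, 12)}.
σ[B = x]: keep tuples satisfying B = x → {(1, 20, x, z, 17), (1, 38, x, z, 17), (1, 8, x, z, 17), (19, 20, x, b, 12), (19, 38, x, b, 12), (19, 8, x, b, 12), (5, 20, x, b, 12), (5, 38, x, b, 12), (5, 8, x, b, 12)}
π_{A, E, G} gives {(20, 1, z), (20, 19, b), (20, 5, b), (38, 1, z), (38, 19, b), (38, 5, b), (8, 1, z), (8, 19, b), (8, 5, b)}.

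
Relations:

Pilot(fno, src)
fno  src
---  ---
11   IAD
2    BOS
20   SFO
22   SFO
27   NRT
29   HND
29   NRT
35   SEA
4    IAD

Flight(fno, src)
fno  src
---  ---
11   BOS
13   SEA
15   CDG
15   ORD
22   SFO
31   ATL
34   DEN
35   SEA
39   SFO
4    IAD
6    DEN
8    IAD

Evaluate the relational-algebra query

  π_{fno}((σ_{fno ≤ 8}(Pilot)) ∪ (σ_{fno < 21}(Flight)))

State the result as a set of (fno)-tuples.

{11, 13, 15, 2, 4, 6, 8}

Selection fno ≤ 8: {(2, BOS), (4, IAD)}
Selection fno < 21: {(11, BOS), (13, SEA), (15, CDG), (15, ORD), (4, IAD), (6, DEN), (8, IAD)}
Set union of the two operands is {(11, BOS), (13, SEA), (15, CDG), (15, ORD), (2, BOS), (4, IAD), (6, DEN), (8, IAD)}.
π[fno]: project onto (fno) (1 duplicate(s) eliminated) → {11, 13, 15, 2, 4, 6, 8}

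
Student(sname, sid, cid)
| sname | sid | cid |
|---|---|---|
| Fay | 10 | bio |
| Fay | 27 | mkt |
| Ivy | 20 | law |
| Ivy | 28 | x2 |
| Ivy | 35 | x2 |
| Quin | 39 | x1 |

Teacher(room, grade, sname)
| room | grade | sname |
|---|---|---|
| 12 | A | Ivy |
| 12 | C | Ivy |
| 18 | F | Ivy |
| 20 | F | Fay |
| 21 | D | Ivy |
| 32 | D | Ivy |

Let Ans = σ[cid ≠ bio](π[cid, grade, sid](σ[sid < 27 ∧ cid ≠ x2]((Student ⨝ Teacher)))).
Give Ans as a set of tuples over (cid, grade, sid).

Joining Student and Teacher on sname yields {(Fay, 10, bio, 20, F), (Fay, 27, mkt, 20, F), (Ivy, 20, law, 12, A), (Ivy, 20, law, 12, C), (Ivy, 20, law, 18, F), (Ivy, 20, law, 21, D), (Ivy, 20, law, 32, D), (Ivy, 28, x2, 12, A), (Ivy, 28, x2, 12, C), (Ivy, 28, x2, 18, F), (Ivy, 28, x2, 21, D), (Ivy, 28, x2, 32, D), (Ivy, 35, x2, 12, A), (Ivy, 35, x2, 12, C), (Ivy, 35, x2, 18, F), (Ivy, 35, x2, 21, D), (Ivy, 35, x2, 32, D)}.
Filtering on sid < 27 ∧ cid ≠ x2 leaves {(Fay, 10, bio, 20, F), (Ivy, 20, law, 12, A), (Ivy, 20, law, 12, C), (Ivy, 20, law, 18, F), (Ivy, 20, law, 21, D), (Ivy, 20, law, 32, D)}.
π[cid, grade, sid]: project onto (cid, grade, sid) (1 duplicate(s) eliminated) → {(bio, F, 10), (law, A, 20), (law, C, 20), (law, D, 20), (law, F, 20)}
Filtering on cid ≠ bio leaves {(law, A, 20), (law, C, 20), (law, D, 20), (law, F, 20)}.

{(law, A, 20), (law, C, 20), (law, D, 20), (law, F, 20)}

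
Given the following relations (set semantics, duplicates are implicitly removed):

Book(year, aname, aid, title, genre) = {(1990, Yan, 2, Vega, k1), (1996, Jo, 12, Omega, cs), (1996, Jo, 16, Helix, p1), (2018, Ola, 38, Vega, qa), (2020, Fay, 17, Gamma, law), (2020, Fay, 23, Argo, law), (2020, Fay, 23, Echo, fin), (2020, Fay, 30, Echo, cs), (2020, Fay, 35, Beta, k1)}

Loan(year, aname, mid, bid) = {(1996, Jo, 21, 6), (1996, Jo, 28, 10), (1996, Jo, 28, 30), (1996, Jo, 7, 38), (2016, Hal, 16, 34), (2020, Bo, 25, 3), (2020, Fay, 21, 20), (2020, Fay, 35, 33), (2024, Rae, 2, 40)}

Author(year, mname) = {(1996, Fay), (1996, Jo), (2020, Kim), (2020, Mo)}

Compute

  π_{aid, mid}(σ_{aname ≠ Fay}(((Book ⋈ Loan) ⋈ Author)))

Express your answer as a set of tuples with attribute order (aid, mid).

{(12, 21), (12, 28), (12, 7), (16, 21), (16, 28), (16, 7)}

Joining Book and Loan on year, aname yields {(1996, Jo, 12, Omega, cs, 21, 6), (1996, Jo, 12, Omega, cs, 28, 10), (1996, Jo, 12, Omega, cs, 28, 30), (1996, Jo, 12, Omega, cs, 7, 38), (1996, Jo, 16, Helix, p1, 21, 6), (1996, Jo, 16, Helix, p1, 28, 10), (1996, Jo, 16, Helix, p1, 28, 30), (1996, Jo, 16, Helix, p1, 7, 38), (2020, Fay, 17, Gamma, law, 21, 20), (2020, Fay, 17, Gamma, law, 35, 33), (2020, Fay, 23, Argo, law, 21, 20), (2020, Fay, 23, Argo, law, 35, 33), (2020, Fay, 23, Echo, fin, 21, 20), (2020, Fay, 23, Echo, fin, 35, 33), (2020, Fay, 30, Echo, cs, 21, 20), (2020, Fay, 30, Echo, cs, 35, 33), (2020, Fay, 35, Beta, k1, 21, 20), (2020, Fay, 35, Beta, k1, 35, 33)}.
Joining (Book ⋈ Loan) and Author on year yields {(1996, Jo, 12, Omega, cs, 21, 6, Fay), (1996, Jo, 12, Omega, cs, 21, 6, Jo), (1996, Jo, 12, Omega, cs, 28, 10, Fay), (1996, Jo, 12, Omega, cs, 28, 10, Jo), (1996, Jo, 12, Omega, cs, 28, 30, Fay), (1996, Jo, 12, Omega, cs, 28, 30, Jo), (1996, Jo, 12, Omega, cs, 7, 38, Fay), (1996, Jo, 12, Omega, cs, 7, 38, Jo), (1996, Jo, 16, Helix, p1, 21, 6, Fay), (1996, Jo, 16, Helix, p1, 21, 6, Jo), (1996, Jo, 16, Helix, p1, 28, 10, Fay), (1996, Jo, 16, Helix, p1, 28, 10, Jo), (1996, Jo, 16, Helix, p1, 28, 30, Fay), (1996, Jo, 16, Helix, p1, 28, 30, Jo), (1996, Jo, 16, Helix, p1, 7, 38, Fay), (1996, Jo, 16, Helix, p1, 7, 38, Jo), (2020, Fay, 17, Gamma, law, 21, 20, Kim), (2020, Fay, 17, Gamma, law, 21, 20, Mo), (2020, Fay, 17, Gamma, law, 35, 33, Kim), (2020, Fay, 17, Gamma, law, 35, 33, Mo), (2020, Fay, 23, Argo, law, 21, 20, Kim), (2020, Fay, 23, Argo, law, 21, 20, Mo), (2020, Fay, 23, Argo, law, 35, 33, Kim), (2020, Fay, 23, Argo, law, 35, 33, Mo), (2020, Fay, 23, Echo, fin, 21, 20, Kim), (2020, Fay, 23, Echo, fin, 21, 20, Mo), (2020, Fay, 23, Echo, fin, 35, 33, Kim), (2020, Fay, 23, Echo, fin, 35, 33, Mo), (2020, Fay, 30, Echo, cs, 21, 20, Kim), (2020, Fay, 30, Echo, cs, 21, 20, Mo), (2020, Fay, 30, Echo, cs, 35, 33, Kim), (2020, Fay, 30, Echo, cs, 35, 33, Mo), (2020, Fay, 35, Beta, k1, 21, 20, Kim), (2020, Fay, 35, Beta, k1, 21, 20, Mo), (2020, Fay, 35, Beta, k1, 35, 33, Kim), (2020, Fay, 35, Beta, k1, 35, 33, Mo)}.
Filtering on aname ≠ Fay leaves {(1996, Jo, 12, Omega, cs, 21, 6, Fay), (1996, Jo, 12, Omega, cs, 21, 6, Jo), (1996, Jo, 12, Omega, cs, 28, 10, Fay), (1996, Jo, 12, Omega, cs, 28, 10, Jo), (1996, Jo, 12, Omega, cs, 28, 30, Fay), (1996, Jo, 12, Omega, cs, 28, 30, Jo), (1996, Jo, 12, Omega, cs, 7, 38, Fay), (1996, Jo, 12, Omega, cs, 7, 38, Jo), (1996, Jo, 16, Helix, p1, 21, 6, Fay), (1996, Jo, 16, Helix, p1, 21, 6, Jo), (1996, Jo, 16, Helix, p1, 28, 10, Fay), (1996, Jo, 16, Helix, p1, 28, 10, Jo), (1996, Jo, 16, Helix, p1, 28, 30, Fay), (1996, Jo, 16, Helix, p1, 28, 30, Jo), (1996, Jo, 16, Helix, p1, 7, 38, Fay), (1996, Jo, 16, Helix, p1, 7, 38, Jo)}.
π[aid, mid]: project onto (aid, mid) (10 duplicate(s) eliminated) → {(12, 21), (12, 28), (12, 7), (16, 21), (16, 28), (16, 7)}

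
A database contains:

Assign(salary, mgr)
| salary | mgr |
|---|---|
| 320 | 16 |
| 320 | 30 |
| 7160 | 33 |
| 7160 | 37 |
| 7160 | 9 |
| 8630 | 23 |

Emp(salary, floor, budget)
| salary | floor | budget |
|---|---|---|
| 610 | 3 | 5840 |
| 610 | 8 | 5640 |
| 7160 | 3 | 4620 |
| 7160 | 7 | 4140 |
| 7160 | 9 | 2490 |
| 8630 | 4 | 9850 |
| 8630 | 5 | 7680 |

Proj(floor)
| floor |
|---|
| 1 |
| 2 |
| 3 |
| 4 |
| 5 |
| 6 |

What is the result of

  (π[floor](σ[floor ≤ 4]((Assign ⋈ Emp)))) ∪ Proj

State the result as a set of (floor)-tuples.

{1, 2, 3, 4, 5, 6}

Assign ⋈ Emp (natural join on salary): {(7160, 33, 3, 4620), (7160, 33, 7, 4140), (7160, 33, 9, 2490), (7160, 37, 3, 4620), (7160, 37, 7, 4140), (7160, 37, 9, 2490), (7160, 9, 3, 4620), (7160, 9, 7, 4140), (7160, 9, 9, 2490), (8630, 23, 4, 9850), (8630, 23, 5, 7680)}
Filtering on floor ≤ 4 leaves {(7160, 33, 3, 4620), (7160, 37, 3, 4620), (7160, 9, 3, 4620), (8630, 23, 4, 9850)}.
π_{floor} gives {3, 4} (2 duplicate(s) eliminated).
Taking the union: {1, 2, 3, 4, 5, 6}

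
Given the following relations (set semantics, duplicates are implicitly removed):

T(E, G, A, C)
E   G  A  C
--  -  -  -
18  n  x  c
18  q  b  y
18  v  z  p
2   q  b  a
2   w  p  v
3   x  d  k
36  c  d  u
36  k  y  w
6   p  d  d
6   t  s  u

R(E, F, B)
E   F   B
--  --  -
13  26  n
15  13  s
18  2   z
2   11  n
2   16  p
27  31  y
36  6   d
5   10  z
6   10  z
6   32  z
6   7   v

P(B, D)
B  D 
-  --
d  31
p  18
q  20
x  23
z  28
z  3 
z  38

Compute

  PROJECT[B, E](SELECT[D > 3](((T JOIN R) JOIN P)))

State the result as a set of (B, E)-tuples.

{(d, 36), (p, 2), (z, 18), (z, 6)}

T ⋈ R (natural join on E): {(18, n, x, c, 2, z), (18, q, b, y, 2, z), (18, v, z, p, 2, z), (2, q, b, a, 11, n), (2, q, b, a, 16, p), (2, w, p, v, 11, n), (2, w, p, v, 16, p), (36, c, d, u, 6, d), (36, k, y, w, 6, d), (6, p, d, d, 10, z), (6, p, d, d, 32, z), (6, p, d, d, 7, v), (6, t, s, u, 10, z), (6, t, s, u, 32, z), (6, t, s, u, 7, v)}
(T JOIN R) ⋈ P (natural join on B): {(18, n, x, c, 2, z, 28), (18, n, x, c, 2, z, 3), (18, n, x, c, 2, z, 38), (18, q, b, y, 2, z, 28), (18, q, b, y, 2, z, 3), (18, q, b, y, 2, z, 38), (18, v, z, p, 2, z, 28), (18, v, z, p, 2, z, 3), (18, v, z, p, 2, z, 38), (2, q, b, a, 16, p, 18), (2, w, p, v, 16, p, 18), (36, c, d, u, 6, d, 31), (36, k, y, w, 6, d, 31), (6, p, d, d, 10, z, 28), (6, p, d, d, 10, z, 3), (6, p, d, d, 10, z, 38), (6, p, d, d, 32, z, 28), (6, p, d, d, 32, z, 3), (6, p, d, d, 32, z, 38), (6, t, s, u, 10, z, 28), (6, t, s, u, 10, z, 3), (6, t, s, u, 10, z, 38), (6, t, s, u, 32, z, 28), (6, t, s, u, 32, z, 3), (6, t, s, u, 32, z, 38)}
σ[D > 3]: keep tuples satisfying D > 3 → {(18, n, x, c, 2, z, 28), (18, n, x, c, 2, z, 38), (18, q, b, y, 2, z, 28), (18, q, b, y, 2, z, 38), (18, v, z, p, 2, z, 28), (18, v, z, p, 2, z, 38), (2, q, b, a, 16, p, 18), (2, w, p, v, 16, p, 18), (36, c, d, u, 6, d, 31), (36, k, y, w, 6, d, 31), (6, p, d, d, 10, z, 28), (6, p, d, d, 10, z, 38), (6, p, d, d, 32, z, 28), (6, p, d, d, 32, z, 38), (6, t, s, u, 10, z, 28), (6, t, s, u, 10, z, 38), (6, t, s, u, 32, z, 28), (6, t, s, u, 32, z, 38)}
π[B, E]: project onto (B, E) (14 duplicate(s) eliminated) → {(d, 36), (p, 2), (z, 18), (z, 6)}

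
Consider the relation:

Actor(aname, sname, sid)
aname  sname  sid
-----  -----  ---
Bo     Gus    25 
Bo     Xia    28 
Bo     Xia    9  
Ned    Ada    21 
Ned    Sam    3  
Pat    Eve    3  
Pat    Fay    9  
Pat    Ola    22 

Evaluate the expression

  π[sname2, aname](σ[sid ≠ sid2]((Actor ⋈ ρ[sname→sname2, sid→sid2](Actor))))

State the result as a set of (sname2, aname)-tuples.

{(Ada, Ned), (Eve, Pat), (Fay, Pat), (Gus, Bo), (Ola, Pat), (Sam, Ned), (Xia, Bo)}

ρ[sname→sname2, sid→sid2]: schema becomes (aname, sname2, sid2); tuples unchanged.
Actor ⋈ ρ[sname→sname2, sid→sid2](Actor) (natural join on aname): {(Bo, Gus, 25, Gus, 25), (Bo, Gus, 25, Xia, 28), (Bo, Gus, 25, Xia, 9), (Bo, Xia, 28, Gus, 25), (Bo, Xia, 28, Xia, 28), (Bo, Xia, 28, Xia, 9), (Bo, Xia, 9, Gus, 25), (Bo, Xia, 9, Xia, 28), (Bo, Xia, 9, Xia, 9), (Ned, Ada, 21, Ada, 21), (Ned, Ada, 21, Sam, 3), (Ned, Sam, 3, Ada, 21), (Ned, Sam, 3, Sam, 3), (Pat, Eve, 3, Eve, 3), (Pat, Eve, 3, Fay, 9), (Pat, Eve, 3, Ola, 22), (Pat, Fay, 9, Eve, 3), (Pat, Fay, 9, Fay, 9), (Pat, Fay, 9, Ola, 22), (Pat, Ola, 22, Eve, 3), (Pat, Ola, 22, Fay, 9), (Pat, Ola, 22, Ola, 22)}
Selection sid ≠ sid2: {(Bo, Gus, 25, Xia, 28), (Bo, Gus, 25, Xia, 9), (Bo, Xia, 28, Gus, 25), (Bo, Xia, 28, Xia, 9), (Bo, Xia, 9, Gus, 25), (Bo, Xia, 9, Xia, 28), (Ned, Ada, 21, Sam, 3), (Ned, Sam, 3, Ada, 21), (Pat, Eve, 3, Fay, 9), (Pat, Eve, 3, Ola, 22), (Pat, Fay, 9, Eve, 3), (Pat, Fay, 9, Ola, 22), (Pat, Ola, 22, Eve, 3), (Pat, Ola, 22, Fay, 9)}
Projecting to sname2, aname (7 duplicate(s) eliminated): {(Ada, Ned), (Eve, Pat), (Fay, Pat), (Gus, Bo), (Ola, Pat), (Sam, Ned), (Xia, Bo)}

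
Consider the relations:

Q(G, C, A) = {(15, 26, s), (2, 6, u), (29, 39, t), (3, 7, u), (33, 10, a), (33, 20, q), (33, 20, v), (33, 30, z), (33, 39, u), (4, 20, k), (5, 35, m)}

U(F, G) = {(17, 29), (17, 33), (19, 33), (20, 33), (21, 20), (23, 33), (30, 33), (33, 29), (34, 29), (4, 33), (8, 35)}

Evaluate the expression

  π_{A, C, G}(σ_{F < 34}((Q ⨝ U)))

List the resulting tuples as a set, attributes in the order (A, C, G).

Natural join on G: {(29, 39, t, 17), (29, 39, t, 33), (29, 39, t, 34), (33, 10, a, 17), (33, 10, a, 19), (33, 10, a, 20), (33, 10, a, 23), (33, 10, a, 30), (33, 10, a, 4), (33, 20, q, 17), (33, 20, q, 19), (33, 20, q, 20), (33, 20, q, 23), (33, 20, q, 30), (33, 20, q, 4), (33, 20, v, 17), (33, 20, v, 19), (33, 20, v, 20), (33, 20, v, 23), (33, 20, v, 30), (33, 20, v, 4), (33, 30, z, 17), (33, 30, z, 19), (33, 30, z, 20), (33, 30, z, 23), (33, 30, z, 30), (33, 30, z, 4), (33, 39, u, 17), (33, 39, u, 19), (33, 39, u, 20), (33, 39, u, 23), (33, 39, u, 30), (33, 39, u, 4)}
Selection F < 34: {(29, 39, t, 17), (29, 39, t, 33), (33, 10, a, 17), (33, 10, a, 19), (33, 10, a, 20), (33, 10, a, 23), (33, 10, a, 30), (33, 10, a, 4), (33, 20, q, 17), (33, 20, q, 19), (33, 20, q, 20), (33, 20, q, 23), (33, 20, q, 30), (33, 20, q, 4), (33, 20, v, 17), (33, 20, v, 19), (33, 20, v, 20), (33, 20, v, 23), (33, 20, v, 30), (33, 20, v, 4), (33, 30, z, 17), (33, 30, z, 19), (33, 30, z, 20), (33, 30, z, 23), (33, 30, z, 30), (33, 30, z, 4), (33, 39, u, 17), (33, 39, u, 19), (33, 39, u, 20), (33, 39, u, 23), (33, 39, u, 30), (33, 39, u, 4)}
π_{A, C, G} gives {(a, 10, 33), (q, 20, 33), (t, 39, 29), (u, 39, 33), (v, 20, 33), (z, 30, 33)} (26 duplicate(s) eliminated).

{(a, 10, 33), (q, 20, 33), (t, 39, 29), (u, 39, 33), (v, 20, 33), (z, 30, 33)}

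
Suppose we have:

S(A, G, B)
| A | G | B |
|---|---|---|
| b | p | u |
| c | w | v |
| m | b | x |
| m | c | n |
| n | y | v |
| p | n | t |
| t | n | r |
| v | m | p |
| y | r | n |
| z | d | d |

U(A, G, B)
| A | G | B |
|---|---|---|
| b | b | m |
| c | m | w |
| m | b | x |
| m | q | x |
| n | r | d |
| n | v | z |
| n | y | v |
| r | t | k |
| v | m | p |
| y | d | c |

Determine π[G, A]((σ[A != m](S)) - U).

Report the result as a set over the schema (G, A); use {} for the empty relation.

{(d, z), (n, p), (n, t), (p, b), (r, y), (w, c)}

Selection A != m: {(b, p, u), (c, w, v), (n, y, v), (p, n, t), (t, n, r), (v, m, p), (y, r, n), (z, d, d)}
Difference: {(b, p, u), (c, w, v), (n, y, v), (p, n, t), (t, n, r), (v, m, p), (y, r, n), (z, d, d)} with {(b, b, m), (c, m, w), (m, b, x), (m, q, x), (n, r, d), (n, v, z), (n, y, v), (r, t, k), (v, m, p), (y, d, c)} → {(b, p, u), (c, w, v), (p, n, t), (t, n, r), (y, r, n), (z, d, d)}
Keep only column(s) G, A: {(d, z), (n, p), (n, t), (p, b), (r, y), (w, c)}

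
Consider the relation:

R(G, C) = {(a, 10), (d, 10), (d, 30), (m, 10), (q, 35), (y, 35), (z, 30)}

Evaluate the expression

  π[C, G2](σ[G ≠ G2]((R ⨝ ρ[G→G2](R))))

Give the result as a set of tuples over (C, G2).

{(10, a), (10, d), (10, m), (30, d), (30, z), (35, q), (35, y)}

ρ[G→G2]: schema becomes (G2, C); tuples unchanged.
R ⋈ ρ[G→G2](R) (natural join on C): {(a, 10, a), (a, 10, d), (a, 10, m), (d, 10, a), (d, 10, d), (d, 10, m), (d, 30, d), (d, 30, z), (m, 10, a), (m, 10, d), (m, 10, m), (q, 35, q), (q, 35, y), (y, 35, q), (y, 35, y), (z, 30, d), (z, 30, z)}
Filtering on G ≠ G2 leaves {(a, 10, d), (a, 10, m), (d, 10, a), (d, 10, m), (d, 30, z), (m, 10, a), (m, 10, d), (q, 35, y), (y, 35, q), (z, 30, d)}.
Projecting to C, G2 (3 duplicate(s) eliminated): {(10, a), (10, d), (10, m), (30, d), (30, z), (35, q), (35, y)}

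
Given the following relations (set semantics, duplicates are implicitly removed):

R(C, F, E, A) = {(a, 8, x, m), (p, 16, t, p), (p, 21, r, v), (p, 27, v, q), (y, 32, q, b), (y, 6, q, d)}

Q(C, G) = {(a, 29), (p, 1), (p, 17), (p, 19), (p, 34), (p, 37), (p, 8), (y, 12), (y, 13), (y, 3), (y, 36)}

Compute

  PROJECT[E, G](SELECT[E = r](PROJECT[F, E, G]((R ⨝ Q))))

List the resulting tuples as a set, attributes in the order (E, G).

R ⋈ Q (natural join on C): {(a, 8, x, m, 29), (p, 16, t, p, 1), (p, 16, t, p, 17), (p, 16, t, p, 19), (p, 16, t, p, 34), (p, 16, t, p, 37), (p, 16, t, p, 8), (p, 21, r, v, 1), (p, 21, r, v, 17), (p, 21, r, v, 19), (p, 21, r, v, 34), (p, 21, r, v, 37), (p, 21, r, v, 8), (p, 27, v, q, 1), (p, 27, v, q, 17), (p, 27, v, q, 19), (p, 27, v, q, 34), (p, 27, v, q, 37), (p, 27, v, q, 8), (y, 32, q, b, 12), (y, 32, q, b, 13), (y, 32, q, b, 3), (y, 32, q, b, 36), (y, 6, q, d, 12), (y, 6, q, d, 13), (y, 6, q, d, 3), (y, 6, q, d, 36)}
π_{F, E, G} gives {(16, t, 1), (16, t, 17), (16, t, 19), (16, t, 34), (16, t, 37), (16, t, 8), (21, r, 1), (21, r, 17), (21, r, 19), (21, r, 34), (21, r, 37), (21, r, 8), (27, v, 1), (27, v, 17), (27, v, 19), (27, v, 34), (27, v, 37), (27, v, 8), (32, q, 12), (32, q, 13), (32, q, 3), (32, q, 36), (6, q, 12), (6, q, 13), (6, q, 3), (6, q, 36), (8, x, 29)}.
Filtering on E = r leaves {(21, r, 1), (21, r, 17), (21, r, 19), (21, r, 34), (21, r, 37), (21, r, 8)}.
π_{E, G} gives {(r, 1), (r, 17), (r, 19), (r, 34), (r, 37), (r, 8)}.

{(r, 1), (r, 17), (r, 19), (r, 34), (r, 37), (r, 8)}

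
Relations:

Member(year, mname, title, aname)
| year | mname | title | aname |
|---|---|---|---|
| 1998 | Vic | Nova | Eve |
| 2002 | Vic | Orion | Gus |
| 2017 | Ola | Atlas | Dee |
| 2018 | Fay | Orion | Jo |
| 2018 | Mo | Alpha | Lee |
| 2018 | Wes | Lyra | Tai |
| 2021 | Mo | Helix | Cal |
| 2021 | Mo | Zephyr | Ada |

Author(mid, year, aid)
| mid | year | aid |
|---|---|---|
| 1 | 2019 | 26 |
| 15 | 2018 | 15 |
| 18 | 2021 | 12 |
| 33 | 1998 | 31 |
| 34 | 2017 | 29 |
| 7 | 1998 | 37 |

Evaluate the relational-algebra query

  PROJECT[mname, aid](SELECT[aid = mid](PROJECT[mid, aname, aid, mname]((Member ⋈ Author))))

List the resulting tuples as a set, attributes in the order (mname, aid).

{(Fay, 15), (Mo, 15), (Wes, 15)}

Member ⋈ Author (natural join on year): {(1998, Vic, Nova, Eve, 33, 31), (1998, Vic, Nova, Eve, 7, 37), (2017, Ola, Atlas, Dee, 34, 29), (2018, Fay, Orion, Jo, 15, 15), (2018, Mo, Alpha, Lee, 15, 15), (2018, Wes, Lyra, Tai, 15, 15), (2021, Mo, Helix, Cal, 18, 12), (2021, Mo, Zephyr, Ada, 18, 12)}
Keep only column(s) mid, aname, aid, mname: {(15, Jo, 15, Fay), (15, Lee, 15, Mo), (15, Tai, 15, Wes), (18, Ada, 12, Mo), (18, Cal, 12, Mo), (33, Eve, 31, Vic), (34, Dee, 29, Ola), (7, Eve, 37, Vic)}
Apply σ_{aid = mid}; surviving tuples: {(15, Jo, 15, Fay), (15, Lee, 15, Mo), (15, Tai, 15, Wes)}
Keep only column(s) mname, aid: {(Fay, 15), (Mo, 15), (Wes, 15)}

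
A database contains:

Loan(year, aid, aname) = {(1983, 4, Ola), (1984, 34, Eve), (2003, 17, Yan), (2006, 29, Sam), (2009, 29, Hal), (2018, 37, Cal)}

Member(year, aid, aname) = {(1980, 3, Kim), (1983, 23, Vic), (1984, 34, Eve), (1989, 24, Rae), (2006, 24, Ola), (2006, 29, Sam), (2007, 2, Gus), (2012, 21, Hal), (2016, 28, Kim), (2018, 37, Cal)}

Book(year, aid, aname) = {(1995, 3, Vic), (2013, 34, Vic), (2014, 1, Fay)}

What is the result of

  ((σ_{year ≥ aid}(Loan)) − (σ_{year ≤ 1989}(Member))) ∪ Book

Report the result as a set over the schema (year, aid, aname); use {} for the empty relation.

{(1983, 4, Ola), (1995, 3, Vic), (2003, 17, Yan), (2006, 29, Sam), (2009, 29, Hal), (2013, 34, Vic), (2014, 1, Fay), (2018, 37, Cal)}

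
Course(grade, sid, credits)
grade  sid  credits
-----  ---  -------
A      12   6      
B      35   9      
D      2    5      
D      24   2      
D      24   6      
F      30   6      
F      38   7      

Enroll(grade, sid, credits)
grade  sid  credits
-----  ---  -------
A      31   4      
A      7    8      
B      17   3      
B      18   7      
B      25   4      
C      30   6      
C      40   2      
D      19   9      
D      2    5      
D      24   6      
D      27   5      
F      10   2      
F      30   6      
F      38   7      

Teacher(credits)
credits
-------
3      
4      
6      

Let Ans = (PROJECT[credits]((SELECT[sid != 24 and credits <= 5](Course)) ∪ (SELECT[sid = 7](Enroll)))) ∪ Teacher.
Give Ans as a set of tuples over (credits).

{3, 4, 5, 6, 8}

Filtering on sid != 24 and credits <= 5 leaves {(D, 2, 5)}.
Filtering on sid = 7 leaves {(A, 7, 8)}.
Taking the union: {(A, 7, 8), (D, 2, 5)}
π[credits]: project onto (credits) → {5, 8}
Taking the union: {3, 4, 5, 6, 8}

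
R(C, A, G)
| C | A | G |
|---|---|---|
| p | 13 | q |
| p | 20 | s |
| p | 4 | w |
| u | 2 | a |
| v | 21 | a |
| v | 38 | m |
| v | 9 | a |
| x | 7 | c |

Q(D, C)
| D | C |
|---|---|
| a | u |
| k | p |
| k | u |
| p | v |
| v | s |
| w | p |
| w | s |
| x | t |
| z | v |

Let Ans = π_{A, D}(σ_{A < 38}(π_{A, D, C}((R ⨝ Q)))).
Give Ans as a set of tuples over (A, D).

{(13, k), (13, w), (2, a), (2, k), (20, k), (20, w), (21, p), (21, z), (4, k), (4, w), (9, p), (9, z)}

Joining R and Q on C yields {(p, 13, q, k), (p, 13, q, w), (p, 20, s, k), (p, 20, s, w), (p, 4, w, k), (p, 4, w, w), (u, 2, a, a), (u, 2, a, k), (v, 21, a, p), (v, 21, a, z), (v, 38, m, p), (v, 38, m, z), (v, 9, a, p), (v, 9, a, z)}.
π_{A, D, C} gives {(13, k, p), (13, w, p), (2, a, u), (2, k, u), (20, k, p), (20, w, p), (21, p, v), (21, z, v), (38, p, v), (38, z, v), (4, k, p), (4, w, p), (9, p, v), (9, z, v)}.
Filtering on A < 38 leaves {(13, k, p), (13, w, p), (2, a, u), (2, k, u), (20, k, p), (20, w, p), (21, p, v), (21, z, v), (4, k, p), (4, w, p), (9, p, v), (9, z, v)}.
π_{A, D} gives {(13, k), (13, w), (2, a), (2, k), (20, k), (20, w), (21, p), (21, z), (4, k), (4, w), (9, p), (9, z)}.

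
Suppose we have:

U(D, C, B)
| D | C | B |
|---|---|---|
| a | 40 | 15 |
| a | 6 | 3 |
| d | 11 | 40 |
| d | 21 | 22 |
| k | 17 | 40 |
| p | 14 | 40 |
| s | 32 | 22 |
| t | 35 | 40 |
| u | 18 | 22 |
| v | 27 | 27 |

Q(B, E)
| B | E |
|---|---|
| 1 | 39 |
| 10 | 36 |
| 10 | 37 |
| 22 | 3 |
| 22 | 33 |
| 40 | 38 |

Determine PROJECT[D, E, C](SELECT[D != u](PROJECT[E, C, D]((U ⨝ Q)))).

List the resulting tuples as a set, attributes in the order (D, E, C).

{(d, 3, 21), (d, 33, 21), (d, 38, 11), (k, 38, 17), (p, 38, 14), (s, 3, 32), (s, 33, 32), (t, 38, 35)}

U ⋈ Q (natural join on B): {(d, 11, 40, 38), (d, 21, 22, 3), (d, 21, 22, 33), (k, 17, 40, 38), (p, 14, 40, 38), (s, 32, 22, 3), (s, 32, 22, 33), (t, 35, 40, 38), (u, 18, 22, 3), (u, 18, 22, 33)}
Projecting to E, C, D: {(3, 18, u), (3, 21, d), (3, 32, s), (33, 18, u), (33, 21, d), (33, 32, s), (38, 11, d), (38, 14, p), (38, 17, k), (38, 35, t)}
Filtering on D != u leaves {(3, 21, d), (3, 32, s), (33, 21, d), (33, 32, s), (38, 11, d), (38, 14, p), (38, 17, k), (38, 35, t)}.
Projecting to D, E, C: {(d, 3, 21), (d, 33, 21), (d, 38, 11), (k, 38, 17), (p, 38, 14), (s, 3, 32), (s, 33, 32), (t, 38, 35)}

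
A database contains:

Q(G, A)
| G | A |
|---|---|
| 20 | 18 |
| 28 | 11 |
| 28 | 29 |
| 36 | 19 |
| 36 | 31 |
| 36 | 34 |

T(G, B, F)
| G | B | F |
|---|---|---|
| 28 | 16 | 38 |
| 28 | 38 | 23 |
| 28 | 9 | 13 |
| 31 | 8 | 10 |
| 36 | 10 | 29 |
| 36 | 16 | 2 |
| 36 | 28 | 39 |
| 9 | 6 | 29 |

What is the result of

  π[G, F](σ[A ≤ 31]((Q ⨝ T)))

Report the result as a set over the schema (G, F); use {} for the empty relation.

{(28, 13), (28, 23), (28, 38), (36, 2), (36, 29), (36, 39)}

Natural join on G: {(28, 11, 16, 38), (28, 11, 38, 23), (28, 11, 9, 13), (28, 29, 16, 38), (28, 29, 38, 23), (28, 29, 9, 13), (36, 19, 10, 29), (36, 19, 16, 2), (36, 19, 28, 39), (36, 31, 10, 29), (36, 31, 16, 2), (36, 31, 28, 39), (36, 34, 10, 29), (36, 34, 16, 2), (36, 34, 28, 39)}
Apply σ_{A ≤ 31}; surviving tuples: {(28, 11, 16, 38), (28, 11, 38, 23), (28, 11, 9, 13), (28, 29, 16, 38), (28, 29, 38, 23), (28, 29, 9, 13), (36, 19, 10, 29), (36, 19, 16, 2), (36, 19, 28, 39), (36, 31, 10, 29), (36, 31, 16, 2), (36, 31, 28, 39)}
Keep only column(s) G, F (6 duplicate(s) eliminated): {(28, 13), (28, 23), (28, 38), (36, 2), (36, 29), (36, 39)}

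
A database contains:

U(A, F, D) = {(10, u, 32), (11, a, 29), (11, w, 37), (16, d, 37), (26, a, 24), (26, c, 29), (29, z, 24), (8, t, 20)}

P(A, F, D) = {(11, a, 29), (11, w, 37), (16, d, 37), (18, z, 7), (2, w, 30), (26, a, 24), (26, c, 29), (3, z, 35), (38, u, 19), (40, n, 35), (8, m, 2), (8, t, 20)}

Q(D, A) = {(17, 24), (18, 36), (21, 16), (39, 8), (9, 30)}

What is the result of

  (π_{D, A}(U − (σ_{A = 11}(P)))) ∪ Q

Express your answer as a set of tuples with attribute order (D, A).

{(17, 24), (18, 36), (20, 8), (21, 16), (24, 26), (24, 29), (29, 26), (32, 10), (37, 16), (39, 8), (9, 30)}

Apply σ_{A = 11}; surviving tuples: {(11, a, 29), (11, w, 37)}
Difference: {(10, u, 32), (11, a, 29), (11, w, 37), (16, d, 37), (26, a, 24), (26, c, 29), (29, z, 24), (8, t, 20)} with {(11, a, 29), (11, w, 37)} → {(10, u, 32), (16, d, 37), (26, a, 24), (26, c, 29), (29, z, 24), (8, t, 20)}
Keep only column(s) D, A: {(20, 8), (24, 26), (24, 29), (29, 26), (32, 10), (37, 16)}
Union: {(20, 8), (24, 26), (24, 29), (29, 26), (32, 10), (37, 16)} with {(17, 24), (18, 36), (21, 16), (39, 8), (9, 30)} → {(17, 24), (18, 36), (20, 8), (21, 16), (24, 26), (24, 29), (29, 26), (32, 10), (37, 16), (39, 8), (9, 30)}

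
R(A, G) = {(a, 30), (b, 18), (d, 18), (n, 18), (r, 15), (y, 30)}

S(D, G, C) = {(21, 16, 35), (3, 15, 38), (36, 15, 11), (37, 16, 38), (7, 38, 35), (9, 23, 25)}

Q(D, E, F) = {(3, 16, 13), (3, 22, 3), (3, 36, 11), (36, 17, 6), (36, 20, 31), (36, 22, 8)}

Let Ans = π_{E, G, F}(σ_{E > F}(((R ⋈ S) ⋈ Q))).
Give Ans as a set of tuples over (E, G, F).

R ⋈ S (natural join on G): {(r, 15, 3, 38), (r, 15, 36, 11)}
(R ⋈ S) ⋈ Q (natural join on D): {(r, 15, 3, 38, 16, 13), (r, 15, 3, 38, 22, 3), (r, 15, 3, 38, 36, 11), (r, 15, 36, 11, 17, 6), (r, 15, 36, 11, 20, 31), (r, 15, 36, 11, 22, 8)}
Filtering on E > F leaves {(r, 15, 3, 38, 16, 13), (r, 15, 3, 38, 22, 3), (r, 15, 3, 38, 36, 11), (r, 15, 36, 11, 17, 6), (r, 15, 36, 11, 22, 8)}.
π_{E, G, F} gives {(16, 15, 13), (17, 15, 6), (22, 15, 3), (22, 15, 8), (36, 15, 11)}.

{(16, 15, 13), (17, 15, 6), (22, 15, 3), (22, 15, 8), (36, 15, 11)}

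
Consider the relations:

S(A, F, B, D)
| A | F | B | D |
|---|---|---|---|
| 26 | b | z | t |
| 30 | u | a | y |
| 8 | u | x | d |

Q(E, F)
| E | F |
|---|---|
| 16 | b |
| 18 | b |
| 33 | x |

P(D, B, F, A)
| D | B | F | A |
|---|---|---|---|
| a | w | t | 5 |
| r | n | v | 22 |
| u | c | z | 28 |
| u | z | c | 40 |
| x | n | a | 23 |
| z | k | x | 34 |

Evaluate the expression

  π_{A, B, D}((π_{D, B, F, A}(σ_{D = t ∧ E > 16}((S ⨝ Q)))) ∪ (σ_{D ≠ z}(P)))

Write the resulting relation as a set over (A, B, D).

Joining S and Q on F yields {(26, b, z, t, 16), (26, b, z, t, 18)}.
Filtering on D = t ∧ E > 16 leaves {(26, b, z, t, 18)}.
Keep only column(s) D, B, F, A: {(t, z, b, 26)}
Filtering on D ≠ z leaves {(a, w, t, 5), (r, n, v, 22), (u, c, z, 28), (u, z, c, 40), (x, n, a, 23)}.
Union: {(t, z, b, 26)} with {(a, w, t, 5), (r, n, v, 22), (u, c, z, 28), (u, z, c, 40), (x, n, a, 23)} → {(a, w, t, 5), (r, n, v, 22), (t, z, b, 26), (u, c, z, 28), (u, z, c, 40), (x, n, a, 23)}
Keep only column(s) A, B, D: {(22, n, r), (23, n, x), (26, z, t), (28, c, u), (40, z, u), (5, w, a)}

{(22, n, r), (23, n, x), (26, z, t), (28, c, u), (40, z, u), (5, w, a)}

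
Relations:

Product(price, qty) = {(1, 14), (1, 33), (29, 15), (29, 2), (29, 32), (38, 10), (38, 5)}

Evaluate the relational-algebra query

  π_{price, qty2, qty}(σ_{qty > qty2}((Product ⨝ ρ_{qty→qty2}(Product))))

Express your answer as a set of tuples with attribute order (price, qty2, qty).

{(1, 14, 33), (29, 15, 32), (29, 2, 15), (29, 2, 32), (38, 5, 10)}

ρ[qty→qty2]: schema becomes (price, qty2); tuples unchanged.
Product ⋈ ρ_{qty→qty2}(Product) (natural join on price): {(1, 14, 14), (1, 14, 33), (1, 33, 14), (1, 33, 33), (29, 15, 15), (29, 15, 2), (29, 15, 32), (29, 2, 15), (29, 2, 2), (29, 2, 32), (29, 32, 15), (29, 32, 2), (29, 32, 32), (38, 10, 10), (38, 10, 5), (38, 5, 10), (38, 5, 5)}
σ[qty > qty2]: keep tuples satisfying qty > qty2 → {(1, 33, 14), (29, 15, 2), (29, 32, 15), (29, 32, 2), (38, 10, 5)}
Projecting to price, qty2, qty: {(1, 14, 33), (29, 15, 32), (29, 2, 15), (29, 2, 32), (38, 5, 10)}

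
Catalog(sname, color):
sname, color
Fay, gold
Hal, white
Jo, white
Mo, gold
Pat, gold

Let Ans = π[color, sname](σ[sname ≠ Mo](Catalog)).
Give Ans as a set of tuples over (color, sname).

{(gold, Fay), (gold, Pat), (white, Hal), (white, Jo)}

Filtering on sname ≠ Mo leaves {(Fay, gold), (Hal, white), (Jo, white), (Pat, gold)}.
π[color, sname]: project onto (color, sname) → {(gold, Fay), (gold, Pat), (white, Hal), (white, Jo)}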